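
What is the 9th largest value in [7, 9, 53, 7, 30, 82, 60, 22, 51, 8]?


Sort descending: [82, 60, 53, 51, 30, 22, 9, 8, 7, 7]
The 9th element (1-indexed) is at index 8.
Value = 7
Final answer: 7


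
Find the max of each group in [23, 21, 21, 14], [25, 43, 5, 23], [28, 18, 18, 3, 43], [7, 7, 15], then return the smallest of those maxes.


Find max of each group:
  Group 1: [23, 21, 21, 14] -> max = 23
  Group 2: [25, 43, 5, 23] -> max = 43
  Group 3: [28, 18, 18, 3, 43] -> max = 43
  Group 4: [7, 7, 15] -> max = 15
Maxes: [23, 43, 43, 15]
Minimum of maxes = 15
Final answer: 15


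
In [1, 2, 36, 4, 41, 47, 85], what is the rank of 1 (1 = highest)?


Sort descending: [85, 47, 41, 36, 4, 2, 1]
Find 1 in the sorted list.
1 is at position 7.
Final answer: 7


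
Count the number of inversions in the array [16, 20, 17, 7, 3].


For each element, count the later elements that are smaller than it:
  16 (index 0): smaller elements after it = [7, 3] -> 2
  20 (index 1): smaller elements after it = [17, 7, 3] -> 3
  17 (index 2): smaller elements after it = [7, 3] -> 2
  7 (index 3): smaller elements after it = [3] -> 1
Total inversions = 2 + 3 + 2 + 1 = 8
Final answer: 8


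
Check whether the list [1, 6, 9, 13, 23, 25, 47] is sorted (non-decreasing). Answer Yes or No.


Check consecutive pairs:
  1 <= 6? True
  6 <= 9? True
  9 <= 13? True
  13 <= 23? True
  23 <= 25? True
  25 <= 47? True
Every consecutive pair is in order, so the list is non-decreasing.
Final answer: Yes


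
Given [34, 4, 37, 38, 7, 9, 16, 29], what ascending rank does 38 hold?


Sort ascending: [4, 7, 9, 16, 29, 34, 37, 38]
Find 38 in the sorted list.
38 is at position 8 (1-indexed).
Final answer: 8


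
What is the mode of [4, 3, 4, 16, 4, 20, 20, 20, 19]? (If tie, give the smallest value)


Count the frequency of each value:
  3 appears 1 time(s)
  4 appears 3 time(s)
  16 appears 1 time(s)
  19 appears 1 time(s)
  20 appears 3 time(s)
Maximum frequency is 3.
Values reaching that frequency: [4, 20]; the smallest is 4.
Final answer: 4


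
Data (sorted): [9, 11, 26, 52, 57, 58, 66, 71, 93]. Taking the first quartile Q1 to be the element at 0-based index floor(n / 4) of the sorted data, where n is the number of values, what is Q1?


The list has n = 9 elements.
Q1 index = floor(9 / 4) = floor(2.25) = 2
Counting from index 0 in the sorted data, the element at index 2 is 26.
Final answer: 26


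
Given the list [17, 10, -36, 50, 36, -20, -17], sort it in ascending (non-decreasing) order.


Original list: [17, 10, -36, 50, 36, -20, -17]
Repeatedly take the smallest remaining element:
  Remaining [17, 10, -36, 50, 36, -20, -17] -> smallest is -36
  Remaining [17, 10, 50, 36, -20, -17] -> smallest is -20
  Remaining [17, 10, 50, 36, -17] -> smallest is -17
  Remaining [17, 10, 50, 36] -> smallest is 10
  Remaining [17, 50, 36] -> smallest is 17
  Remaining [50, 36] -> smallest is 36
  Remaining [50] -> smallest is 50
Collecting the picks in order gives the sorted list.
Final answer: [-36, -20, -17, 10, 17, 36, 50]


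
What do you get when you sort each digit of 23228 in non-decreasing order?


The number 23228 has digits: 2, 3, 2, 2, 8
Sorted: 2, 2, 2, 3, 8
Joining the sorted digits gives the result.
Final answer: 22238


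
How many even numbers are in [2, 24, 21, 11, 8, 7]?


Check each element:
  2 is even
  24 is even
  21 is odd
  11 is odd
  8 is even
  7 is odd
Evens: [2, 24, 8]
Count of evens = 3
Final answer: 3


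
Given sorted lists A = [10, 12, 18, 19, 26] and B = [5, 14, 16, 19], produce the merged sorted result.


List A: [10, 12, 18, 19, 26]
List B: [5, 14, 16, 19]
Repeatedly compare the front elements and take the smaller:
  10 vs 5 -> take 5
  10 vs 14 -> take 10
  12 vs 14 -> take 12
  18 vs 14 -> take 14
  18 vs 16 -> take 16
  18 vs 19 -> take 18
  19 vs 19 -> take 19
  26 vs 19 -> take 19
  B is exhausted; append the rest of A: [26]
Final answer: [5, 10, 12, 14, 16, 18, 19, 19, 26]


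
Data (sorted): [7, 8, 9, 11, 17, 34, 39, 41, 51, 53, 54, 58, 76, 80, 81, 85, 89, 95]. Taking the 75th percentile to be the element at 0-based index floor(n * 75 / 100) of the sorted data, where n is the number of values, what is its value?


The dataset has n = 18 elements.
Index = floor(18 * 75 / 100) = floor(1350 / 100) = floor(13.5) = 13
Counting from index 0 in the sorted data, the element at index 13 is 80.
Final answer: 80


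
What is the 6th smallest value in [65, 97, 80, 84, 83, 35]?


Sort ascending: [35, 65, 80, 83, 84, 97]
The 6th element (1-indexed) is at index 5.
Value = 97
Final answer: 97


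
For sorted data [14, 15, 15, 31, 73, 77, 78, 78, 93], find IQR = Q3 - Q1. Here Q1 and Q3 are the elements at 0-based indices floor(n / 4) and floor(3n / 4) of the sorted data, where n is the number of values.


The data has n = 9 elements.
Q1 index = floor(9 / 4) = floor(2.25) = 2; Q3 index = floor(3 * 9 / 4) = floor(6.75) = 6
Q1 = element at index 2 = 15
Q3 = element at index 6 = 78
IQR = 78 - 15 = 63
Final answer: 63


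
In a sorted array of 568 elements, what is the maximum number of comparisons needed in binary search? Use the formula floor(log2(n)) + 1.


Binary search halves the search space each step.
Maximum comparisons = floor(log2(568)) + 1
log2(568) = 9.1497
floor(log2(568)) = 9, so 9 + 1 = 10
Final answer: 10


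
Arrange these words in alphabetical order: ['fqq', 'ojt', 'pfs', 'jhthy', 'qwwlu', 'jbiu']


Compare strings character by character (the first differing letter decides):
  'fqq' < 'jbiu' since 'f' < 'j' at position 1
  'jbiu' < 'jhthy' since 'b' < 'h' at position 2
  'jhthy' < 'ojt' since 'j' < 'o' at position 1
  'ojt' < 'pfs' since 'o' < 'p' at position 1
  'pfs' < 'qwwlu' since 'p' < 'q' at position 1
Chaining these comparisons gives the alphabetical order.
Final answer: ['fqq', 'jbiu', 'jhthy', 'ojt', 'pfs', 'qwwlu']


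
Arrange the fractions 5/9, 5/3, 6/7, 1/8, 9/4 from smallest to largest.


Convert to decimal for comparison:
  5/9 = 0.5556
  5/3 = 1.6667
  6/7 = 0.8571
  1/8 = 0.125
  9/4 = 2.25
Decimals in increasing order: 0.125 < 0.5556 < 0.8571 < 1.6667 < 2.25
Writing each back as its fraction gives the sorted order.
Final answer: 1/8, 5/9, 6/7, 5/3, 9/4


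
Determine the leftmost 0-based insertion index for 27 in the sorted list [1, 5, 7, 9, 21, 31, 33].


List is sorted: [1, 5, 7, 9, 21, 31, 33]
We need the leftmost position where 27 can be inserted, i.e. the first index whose element is >= 27 (or the end of the list if none is).
Binary search with low=0, high=7 (0-based indices):
  low=0, high=7, mid=3: a[3]=9 < 27, so low = 4
  low=4, high=7, mid=5: a[5]=31 >= 27, so high = 5
  low=4, high=5, mid=4: a[4]=21 < 27, so low = 5
Now low = high = 5, so the insertion index is 5.
Final answer: 5


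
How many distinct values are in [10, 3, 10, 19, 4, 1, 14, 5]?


List all unique values:
Distinct values: [1, 3, 4, 5, 10, 14, 19]
Count = 7
Final answer: 7


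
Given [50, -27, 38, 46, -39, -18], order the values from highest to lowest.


Original list: [50, -27, 38, 46, -39, -18]
Repeatedly take the largest remaining element:
  Remaining [50, -27, 38, 46, -39, -18] -> largest is 50
  Remaining [-27, 38, 46, -39, -18] -> largest is 46
  Remaining [-27, 38, -39, -18] -> largest is 38
  Remaining [-27, -39, -18] -> largest is -18
  Remaining [-27, -39] -> largest is -27
  Remaining [-39] -> largest is -39
Collecting the picks in order gives the descending list.
Final answer: [50, 46, 38, -18, -27, -39]


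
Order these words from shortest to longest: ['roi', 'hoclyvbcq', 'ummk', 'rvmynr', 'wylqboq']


Compute lengths:
  'roi' has length 3
  'hoclyvbcq' has length 9
  'ummk' has length 4
  'rvmynr' has length 6
  'wylqboq' has length 7
Lengths in increasing order: 3 < 4 < 6 < 7 < 9
Listing the words in that order gives the answer.
Final answer: ['roi', 'ummk', 'rvmynr', 'wylqboq', 'hoclyvbcq']


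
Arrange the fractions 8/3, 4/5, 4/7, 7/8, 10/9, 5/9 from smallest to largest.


Convert to decimal for comparison:
  8/3 = 2.6667
  4/5 = 0.8
  4/7 = 0.5714
  7/8 = 0.875
  10/9 = 1.1111
  5/9 = 0.5556
Decimals in increasing order: 0.5556 < 0.5714 < 0.8 < 0.875 < 1.1111 < 2.6667
Writing each back as its fraction gives the sorted order.
Final answer: 5/9, 4/7, 4/5, 7/8, 10/9, 8/3


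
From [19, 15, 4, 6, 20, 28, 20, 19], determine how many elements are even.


Check each element:
  19 is odd
  15 is odd
  4 is even
  6 is even
  20 is even
  28 is even
  20 is even
  19 is odd
Evens: [4, 6, 20, 28, 20]
Count of evens = 5
Final answer: 5


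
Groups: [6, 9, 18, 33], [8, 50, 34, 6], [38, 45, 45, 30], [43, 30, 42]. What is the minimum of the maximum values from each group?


Find max of each group:
  Group 1: [6, 9, 18, 33] -> max = 33
  Group 2: [8, 50, 34, 6] -> max = 50
  Group 3: [38, 45, 45, 30] -> max = 45
  Group 4: [43, 30, 42] -> max = 43
Maxes: [33, 50, 45, 43]
Minimum of maxes = 33
Final answer: 33


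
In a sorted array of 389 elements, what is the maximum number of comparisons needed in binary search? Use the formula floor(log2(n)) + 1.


Binary search halves the search space each step.
Maximum comparisons = floor(log2(389)) + 1
log2(389) = 8.6036
floor(log2(389)) = 8, so 8 + 1 = 9
Final answer: 9


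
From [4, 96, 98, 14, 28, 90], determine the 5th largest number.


Sort descending: [98, 96, 90, 28, 14, 4]
The 5th element (1-indexed) is at index 4.
Value = 14
Final answer: 14


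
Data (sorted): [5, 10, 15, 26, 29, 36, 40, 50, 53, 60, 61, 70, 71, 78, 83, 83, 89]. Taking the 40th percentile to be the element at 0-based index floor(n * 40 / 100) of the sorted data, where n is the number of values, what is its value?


The dataset has n = 17 elements.
Index = floor(17 * 40 / 100) = floor(680 / 100) = floor(6.8) = 6
Counting from index 0 in the sorted data, the element at index 6 is 40.
Final answer: 40


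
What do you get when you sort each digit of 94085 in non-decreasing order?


The number 94085 has digits: 9, 4, 0, 8, 5
Sorted: 0, 4, 5, 8, 9
Joining the sorted digits gives the result.
Final answer: 04589


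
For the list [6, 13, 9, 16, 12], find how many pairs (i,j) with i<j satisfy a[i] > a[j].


For each element, count the later elements that are smaller than it:
  6 (index 0): smaller elements after it = [] -> 0
  13 (index 1): smaller elements after it = [9, 12] -> 2
  9 (index 2): smaller elements after it = [] -> 0
  16 (index 3): smaller elements after it = [12] -> 1
Total inversions = 0 + 2 + 0 + 1 = 3
Final answer: 3


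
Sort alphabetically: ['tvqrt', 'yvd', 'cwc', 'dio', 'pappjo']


Compare strings character by character (the first differing letter decides):
  'cwc' < 'dio' since 'c' < 'd' at position 1
  'dio' < 'pappjo' since 'd' < 'p' at position 1
  'pappjo' < 'tvqrt' since 'p' < 't' at position 1
  'tvqrt' < 'yvd' since 't' < 'y' at position 1
Chaining these comparisons gives the alphabetical order.
Final answer: ['cwc', 'dio', 'pappjo', 'tvqrt', 'yvd']


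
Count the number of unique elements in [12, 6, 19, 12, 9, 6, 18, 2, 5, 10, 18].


List all unique values:
Distinct values: [2, 5, 6, 9, 10, 12, 18, 19]
Count = 8
Final answer: 8


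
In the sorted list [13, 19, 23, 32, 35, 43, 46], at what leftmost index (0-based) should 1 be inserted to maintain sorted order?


List is sorted: [13, 19, 23, 32, 35, 43, 46]
We need the leftmost position where 1 can be inserted, i.e. the first index whose element is >= 1 (or the end of the list if none is).
Binary search with low=0, high=7 (0-based indices):
  low=0, high=7, mid=3: a[3]=32 >= 1, so high = 3
  low=0, high=3, mid=1: a[1]=19 >= 1, so high = 1
  low=0, high=1, mid=0: a[0]=13 >= 1, so high = 0
Now low = high = 0, so the insertion index is 0.
Final answer: 0


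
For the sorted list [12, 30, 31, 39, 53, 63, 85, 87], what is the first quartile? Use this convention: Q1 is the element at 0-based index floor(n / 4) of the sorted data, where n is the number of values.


The list has n = 8 elements.
Q1 index = floor(8 / 4) = floor(2) = 2
Counting from index 0 in the sorted data, the element at index 2 is 31.
Final answer: 31


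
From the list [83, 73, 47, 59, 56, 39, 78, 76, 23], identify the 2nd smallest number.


Sort ascending: [23, 39, 47, 56, 59, 73, 76, 78, 83]
The 2nd element (1-indexed) is at index 1.
Value = 39
Final answer: 39


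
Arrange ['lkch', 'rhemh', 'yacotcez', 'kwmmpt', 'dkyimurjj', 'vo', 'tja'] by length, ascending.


Compute lengths:
  'lkch' has length 4
  'rhemh' has length 5
  'yacotcez' has length 8
  'kwmmpt' has length 6
  'dkyimurjj' has length 9
  'vo' has length 2
  'tja' has length 3
Lengths in increasing order: 2 < 3 < 4 < 5 < 6 < 8 < 9
Listing the words in that order gives the answer.
Final answer: ['vo', 'tja', 'lkch', 'rhemh', 'kwmmpt', 'yacotcez', 'dkyimurjj']


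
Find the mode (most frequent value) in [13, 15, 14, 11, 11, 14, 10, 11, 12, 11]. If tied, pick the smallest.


Count the frequency of each value:
  10 appears 1 time(s)
  11 appears 4 time(s)
  12 appears 1 time(s)
  13 appears 1 time(s)
  14 appears 2 time(s)
  15 appears 1 time(s)
Maximum frequency is 4.
Only 11 reaches that frequency, so it is the mode.
Final answer: 11


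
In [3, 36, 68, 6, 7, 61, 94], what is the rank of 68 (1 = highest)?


Sort descending: [94, 68, 61, 36, 7, 6, 3]
Find 68 in the sorted list.
68 is at position 2.
Final answer: 2


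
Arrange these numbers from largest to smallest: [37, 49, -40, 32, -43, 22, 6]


Original list: [37, 49, -40, 32, -43, 22, 6]
Repeatedly take the largest remaining element:
  Remaining [37, 49, -40, 32, -43, 22, 6] -> largest is 49
  Remaining [37, -40, 32, -43, 22, 6] -> largest is 37
  Remaining [-40, 32, -43, 22, 6] -> largest is 32
  Remaining [-40, -43, 22, 6] -> largest is 22
  Remaining [-40, -43, 6] -> largest is 6
  Remaining [-40, -43] -> largest is -40
  Remaining [-43] -> largest is -43
Collecting the picks in order gives the descending list.
Final answer: [49, 37, 32, 22, 6, -40, -43]


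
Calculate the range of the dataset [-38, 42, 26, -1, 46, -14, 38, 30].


Maximum value: 46
Minimum value: -38
Range = 46 - (-38) = 84
Final answer: 84


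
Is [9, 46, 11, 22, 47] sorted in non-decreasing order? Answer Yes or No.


Check consecutive pairs:
  9 <= 46? True
  46 <= 11? False
  11 <= 22? True
  22 <= 47? True
1 consecutive pair(s) are out of order, so the list is not sorted.
Final answer: No


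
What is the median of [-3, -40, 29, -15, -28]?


First, sort the list: [-40, -28, -15, -3, 29]
The list has 5 elements (odd count).
The middle index is 2 (0-based), and the element there is -15.
Final answer: -15


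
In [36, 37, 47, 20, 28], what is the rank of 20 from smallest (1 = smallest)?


Sort ascending: [20, 28, 36, 37, 47]
Find 20 in the sorted list.
20 is at position 1 (1-indexed).
Final answer: 1


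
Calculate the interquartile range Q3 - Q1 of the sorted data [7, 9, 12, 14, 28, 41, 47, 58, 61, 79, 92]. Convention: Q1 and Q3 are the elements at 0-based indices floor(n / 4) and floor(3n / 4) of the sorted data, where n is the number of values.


The data has n = 11 elements.
Q1 index = floor(11 / 4) = floor(2.75) = 2; Q3 index = floor(3 * 11 / 4) = floor(8.25) = 8
Q1 = element at index 2 = 12
Q3 = element at index 8 = 61
IQR = 61 - 12 = 49
Final answer: 49


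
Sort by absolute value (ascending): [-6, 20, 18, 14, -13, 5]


Compute absolute values:
  |-6| = 6
  |20| = 20
  |18| = 18
  |14| = 14
  |-13| = 13
  |5| = 5
Absolute values in increasing order: 5 < 6 < 13 < 14 < 18 < 20
Listing the original numbers in that order gives the answer.
Final answer: [5, -6, -13, 14, 18, 20]


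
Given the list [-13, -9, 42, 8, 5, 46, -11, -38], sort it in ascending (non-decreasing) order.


Original list: [-13, -9, 42, 8, 5, 46, -11, -38]
Repeatedly take the smallest remaining element:
  Remaining [-13, -9, 42, 8, 5, 46, -11, -38] -> smallest is -38
  Remaining [-13, -9, 42, 8, 5, 46, -11] -> smallest is -13
  Remaining [-9, 42, 8, 5, 46, -11] -> smallest is -11
  Remaining [-9, 42, 8, 5, 46] -> smallest is -9
  Remaining [42, 8, 5, 46] -> smallest is 5
  Remaining [42, 8, 46] -> smallest is 8
  Remaining [42, 46] -> smallest is 42
  Remaining [46] -> smallest is 46
Collecting the picks in order gives the sorted list.
Final answer: [-38, -13, -11, -9, 5, 8, 42, 46]


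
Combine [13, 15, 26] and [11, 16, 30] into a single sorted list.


List A: [13, 15, 26]
List B: [11, 16, 30]
Repeatedly compare the front elements and take the smaller:
  13 vs 11 -> take 11
  13 vs 16 -> take 13
  15 vs 16 -> take 15
  26 vs 16 -> take 16
  26 vs 30 -> take 26
  A is exhausted; append the rest of B: [30]
Final answer: [11, 13, 15, 16, 26, 30]


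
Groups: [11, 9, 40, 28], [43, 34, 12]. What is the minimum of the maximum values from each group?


Find max of each group:
  Group 1: [11, 9, 40, 28] -> max = 40
  Group 2: [43, 34, 12] -> max = 43
Maxes: [40, 43]
Minimum of maxes = 40
Final answer: 40


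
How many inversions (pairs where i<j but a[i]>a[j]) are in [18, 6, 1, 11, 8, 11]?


For each element, count the later elements that are smaller than it:
  18 (index 0): smaller elements after it = [6, 1, 11, 8, 11] -> 5
  6 (index 1): smaller elements after it = [1] -> 1
  1 (index 2): smaller elements after it = [] -> 0
  11 (index 3): smaller elements after it = [8] -> 1
  8 (index 4): smaller elements after it = [] -> 0
Total inversions = 5 + 1 + 0 + 1 + 0 = 7
Final answer: 7


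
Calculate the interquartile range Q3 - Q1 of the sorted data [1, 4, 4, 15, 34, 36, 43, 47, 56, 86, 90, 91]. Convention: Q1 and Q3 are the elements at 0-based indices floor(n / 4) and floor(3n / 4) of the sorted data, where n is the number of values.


The data has n = 12 elements.
Q1 index = floor(12 / 4) = floor(3) = 3; Q3 index = floor(3 * 12 / 4) = floor(9) = 9
Q1 = element at index 3 = 15
Q3 = element at index 9 = 86
IQR = 86 - 15 = 71
Final answer: 71


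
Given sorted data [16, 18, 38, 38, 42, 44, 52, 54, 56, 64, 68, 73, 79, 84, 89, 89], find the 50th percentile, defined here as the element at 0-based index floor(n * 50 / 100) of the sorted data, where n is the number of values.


The dataset has n = 16 elements.
Index = floor(16 * 50 / 100) = floor(800 / 100) = floor(8) = 8
Counting from index 0 in the sorted data, the element at index 8 is 56.
Final answer: 56


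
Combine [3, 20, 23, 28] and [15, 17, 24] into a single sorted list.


List A: [3, 20, 23, 28]
List B: [15, 17, 24]
Repeatedly compare the front elements and take the smaller:
  3 vs 15 -> take 3
  20 vs 15 -> take 15
  20 vs 17 -> take 17
  20 vs 24 -> take 20
  23 vs 24 -> take 23
  28 vs 24 -> take 24
  B is exhausted; append the rest of A: [28]
Final answer: [3, 15, 17, 20, 23, 24, 28]


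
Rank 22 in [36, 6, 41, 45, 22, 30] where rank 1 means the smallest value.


Sort ascending: [6, 22, 30, 36, 41, 45]
Find 22 in the sorted list.
22 is at position 2 (1-indexed).
Final answer: 2


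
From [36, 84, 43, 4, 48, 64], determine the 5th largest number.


Sort descending: [84, 64, 48, 43, 36, 4]
The 5th element (1-indexed) is at index 4.
Value = 36
Final answer: 36


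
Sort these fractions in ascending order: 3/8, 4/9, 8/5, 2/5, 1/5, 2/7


Convert to decimal for comparison:
  3/8 = 0.375
  4/9 = 0.4444
  8/5 = 1.6
  2/5 = 0.4
  1/5 = 0.2
  2/7 = 0.2857
Decimals in increasing order: 0.2 < 0.2857 < 0.375 < 0.4 < 0.4444 < 1.6
Writing each back as its fraction gives the sorted order.
Final answer: 1/5, 2/7, 3/8, 2/5, 4/9, 8/5


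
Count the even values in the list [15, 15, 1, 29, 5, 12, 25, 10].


Check each element:
  15 is odd
  15 is odd
  1 is odd
  29 is odd
  5 is odd
  12 is even
  25 is odd
  10 is even
Evens: [12, 10]
Count of evens = 2
Final answer: 2


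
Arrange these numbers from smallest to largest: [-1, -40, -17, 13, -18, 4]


Original list: [-1, -40, -17, 13, -18, 4]
Repeatedly take the smallest remaining element:
  Remaining [-1, -40, -17, 13, -18, 4] -> smallest is -40
  Remaining [-1, -17, 13, -18, 4] -> smallest is -18
  Remaining [-1, -17, 13, 4] -> smallest is -17
  Remaining [-1, 13, 4] -> smallest is -1
  Remaining [13, 4] -> smallest is 4
  Remaining [13] -> smallest is 13
Collecting the picks in order gives the sorted list.
Final answer: [-40, -18, -17, -1, 4, 13]


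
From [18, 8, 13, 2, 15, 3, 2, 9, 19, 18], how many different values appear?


List all unique values:
Distinct values: [2, 3, 8, 9, 13, 15, 18, 19]
Count = 8
Final answer: 8


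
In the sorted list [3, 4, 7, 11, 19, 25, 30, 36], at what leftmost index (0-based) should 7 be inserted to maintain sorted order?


List is sorted: [3, 4, 7, 11, 19, 25, 30, 36]
We need the leftmost position where 7 can be inserted, i.e. the first index whose element is >= 7 (or the end of the list if none is).
Binary search with low=0, high=8 (0-based indices):
  low=0, high=8, mid=4: a[4]=19 >= 7, so high = 4
  low=0, high=4, mid=2: a[2]=7 >= 7, so high = 2
  low=0, high=2, mid=1: a[1]=4 < 7, so low = 2
Now low = high = 2, so the insertion index is 2.
Final answer: 2


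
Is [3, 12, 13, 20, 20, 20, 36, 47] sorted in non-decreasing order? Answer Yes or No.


Check consecutive pairs:
  3 <= 12? True
  12 <= 13? True
  13 <= 20? True
  20 <= 20? True
  20 <= 20? True
  20 <= 36? True
  36 <= 47? True
Every consecutive pair is in order, so the list is non-decreasing.
Final answer: Yes


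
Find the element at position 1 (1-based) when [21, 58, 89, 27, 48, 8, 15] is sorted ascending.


Sort ascending: [8, 15, 21, 27, 48, 58, 89]
The 1st element (1-indexed) is at index 0.
Value = 8
Final answer: 8


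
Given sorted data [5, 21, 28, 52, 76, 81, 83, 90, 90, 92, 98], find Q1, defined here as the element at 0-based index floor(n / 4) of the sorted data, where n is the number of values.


The list has n = 11 elements.
Q1 index = floor(11 / 4) = floor(2.75) = 2
Counting from index 0 in the sorted data, the element at index 2 is 28.
Final answer: 28


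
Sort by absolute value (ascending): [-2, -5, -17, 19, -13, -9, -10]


Compute absolute values:
  |-2| = 2
  |-5| = 5
  |-17| = 17
  |19| = 19
  |-13| = 13
  |-9| = 9
  |-10| = 10
Absolute values in increasing order: 2 < 5 < 9 < 10 < 13 < 17 < 19
Listing the original numbers in that order gives the answer.
Final answer: [-2, -5, -9, -10, -13, -17, 19]


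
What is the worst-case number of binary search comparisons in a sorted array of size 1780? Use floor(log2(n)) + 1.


Binary search halves the search space each step.
Maximum comparisons = floor(log2(1780)) + 1
log2(1780) = 10.7977
floor(log2(1780)) = 10, so 10 + 1 = 11
Final answer: 11


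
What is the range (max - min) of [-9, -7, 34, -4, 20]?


Maximum value: 34
Minimum value: -9
Range = 34 - (-9) = 43
Final answer: 43


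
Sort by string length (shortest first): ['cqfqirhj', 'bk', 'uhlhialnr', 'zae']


Compute lengths:
  'cqfqirhj' has length 8
  'bk' has length 2
  'uhlhialnr' has length 9
  'zae' has length 3
Lengths in increasing order: 2 < 3 < 8 < 9
Listing the words in that order gives the answer.
Final answer: ['bk', 'zae', 'cqfqirhj', 'uhlhialnr']


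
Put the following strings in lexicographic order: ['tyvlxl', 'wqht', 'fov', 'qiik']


Compare strings character by character (the first differing letter decides):
  'fov' < 'qiik' since 'f' < 'q' at position 1
  'qiik' < 'tyvlxl' since 'q' < 't' at position 1
  'tyvlxl' < 'wqht' since 't' < 'w' at position 1
Chaining these comparisons gives the alphabetical order.
Final answer: ['fov', 'qiik', 'tyvlxl', 'wqht']


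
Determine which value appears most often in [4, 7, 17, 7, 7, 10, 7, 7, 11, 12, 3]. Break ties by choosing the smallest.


Count the frequency of each value:
  3 appears 1 time(s)
  4 appears 1 time(s)
  7 appears 5 time(s)
  10 appears 1 time(s)
  11 appears 1 time(s)
  12 appears 1 time(s)
  17 appears 1 time(s)
Maximum frequency is 5.
Only 7 reaches that frequency, so it is the mode.
Final answer: 7


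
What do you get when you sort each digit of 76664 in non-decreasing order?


The number 76664 has digits: 7, 6, 6, 6, 4
Sorted: 4, 6, 6, 6, 7
Joining the sorted digits gives the result.
Final answer: 46667


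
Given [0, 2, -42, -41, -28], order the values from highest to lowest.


Original list: [0, 2, -42, -41, -28]
Repeatedly take the largest remaining element:
  Remaining [0, 2, -42, -41, -28] -> largest is 2
  Remaining [0, -42, -41, -28] -> largest is 0
  Remaining [-42, -41, -28] -> largest is -28
  Remaining [-42, -41] -> largest is -41
  Remaining [-42] -> largest is -42
Collecting the picks in order gives the descending list.
Final answer: [2, 0, -28, -41, -42]


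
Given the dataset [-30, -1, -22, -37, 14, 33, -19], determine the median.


First, sort the list: [-37, -30, -22, -19, -1, 14, 33]
The list has 7 elements (odd count).
The middle index is 3 (0-based), and the element there is -19.
Final answer: -19


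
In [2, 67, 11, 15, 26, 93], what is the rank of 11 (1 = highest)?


Sort descending: [93, 67, 26, 15, 11, 2]
Find 11 in the sorted list.
11 is at position 5.
Final answer: 5


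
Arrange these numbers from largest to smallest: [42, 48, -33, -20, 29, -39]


Original list: [42, 48, -33, -20, 29, -39]
Repeatedly take the largest remaining element:
  Remaining [42, 48, -33, -20, 29, -39] -> largest is 48
  Remaining [42, -33, -20, 29, -39] -> largest is 42
  Remaining [-33, -20, 29, -39] -> largest is 29
  Remaining [-33, -20, -39] -> largest is -20
  Remaining [-33, -39] -> largest is -33
  Remaining [-39] -> largest is -39
Collecting the picks in order gives the descending list.
Final answer: [48, 42, 29, -20, -33, -39]


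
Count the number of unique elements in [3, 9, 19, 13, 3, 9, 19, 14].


List all unique values:
Distinct values: [3, 9, 13, 14, 19]
Count = 5
Final answer: 5


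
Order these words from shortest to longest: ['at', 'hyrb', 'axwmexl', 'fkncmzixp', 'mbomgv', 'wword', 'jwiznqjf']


Compute lengths:
  'at' has length 2
  'hyrb' has length 4
  'axwmexl' has length 7
  'fkncmzixp' has length 9
  'mbomgv' has length 6
  'wword' has length 5
  'jwiznqjf' has length 8
Lengths in increasing order: 2 < 4 < 5 < 6 < 7 < 8 < 9
Listing the words in that order gives the answer.
Final answer: ['at', 'hyrb', 'wword', 'mbomgv', 'axwmexl', 'jwiznqjf', 'fkncmzixp']


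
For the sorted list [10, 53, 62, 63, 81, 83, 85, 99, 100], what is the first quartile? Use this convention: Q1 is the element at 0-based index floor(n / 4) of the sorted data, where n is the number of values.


The list has n = 9 elements.
Q1 index = floor(9 / 4) = floor(2.25) = 2
Counting from index 0 in the sorted data, the element at index 2 is 62.
Final answer: 62


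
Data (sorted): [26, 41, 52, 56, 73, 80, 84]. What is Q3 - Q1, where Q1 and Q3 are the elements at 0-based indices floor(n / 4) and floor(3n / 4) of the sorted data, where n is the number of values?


The data has n = 7 elements.
Q1 index = floor(7 / 4) = floor(1.75) = 1; Q3 index = floor(3 * 7 / 4) = floor(5.25) = 5
Q1 = element at index 1 = 41
Q3 = element at index 5 = 80
IQR = 80 - 41 = 39
Final answer: 39


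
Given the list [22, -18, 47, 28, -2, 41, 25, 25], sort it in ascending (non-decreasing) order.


Original list: [22, -18, 47, 28, -2, 41, 25, 25]
Repeatedly take the smallest remaining element:
  Remaining [22, -18, 47, 28, -2, 41, 25, 25] -> smallest is -18
  Remaining [22, 47, 28, -2, 41, 25, 25] -> smallest is -2
  Remaining [22, 47, 28, 41, 25, 25] -> smallest is 22
  Remaining [47, 28, 41, 25, 25] -> smallest is 25
  Remaining [47, 28, 41, 25] -> smallest is 25
  Remaining [47, 28, 41] -> smallest is 28
  Remaining [47, 41] -> smallest is 41
  Remaining [47] -> smallest is 47
Collecting the picks in order gives the sorted list.
Final answer: [-18, -2, 22, 25, 25, 28, 41, 47]


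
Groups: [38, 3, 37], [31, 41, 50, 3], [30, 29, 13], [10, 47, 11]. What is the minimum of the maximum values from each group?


Find max of each group:
  Group 1: [38, 3, 37] -> max = 38
  Group 2: [31, 41, 50, 3] -> max = 50
  Group 3: [30, 29, 13] -> max = 30
  Group 4: [10, 47, 11] -> max = 47
Maxes: [38, 50, 30, 47]
Minimum of maxes = 30
Final answer: 30


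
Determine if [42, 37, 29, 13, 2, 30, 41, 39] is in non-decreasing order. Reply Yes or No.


Check consecutive pairs:
  42 <= 37? False
  37 <= 29? False
  29 <= 13? False
  13 <= 2? False
  2 <= 30? True
  30 <= 41? True
  41 <= 39? False
5 consecutive pair(s) are out of order, so the list is not sorted.
Final answer: No


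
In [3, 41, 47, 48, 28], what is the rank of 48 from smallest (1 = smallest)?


Sort ascending: [3, 28, 41, 47, 48]
Find 48 in the sorted list.
48 is at position 5 (1-indexed).
Final answer: 5


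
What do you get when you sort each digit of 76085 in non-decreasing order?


The number 76085 has digits: 7, 6, 0, 8, 5
Sorted: 0, 5, 6, 7, 8
Joining the sorted digits gives the result.
Final answer: 05678


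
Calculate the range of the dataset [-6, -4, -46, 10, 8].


Maximum value: 10
Minimum value: -46
Range = 10 - (-46) = 56
Final answer: 56


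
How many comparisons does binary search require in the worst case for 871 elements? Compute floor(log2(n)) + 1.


Binary search halves the search space each step.
Maximum comparisons = floor(log2(871)) + 1
log2(871) = 9.7665
floor(log2(871)) = 9, so 9 + 1 = 10
Final answer: 10


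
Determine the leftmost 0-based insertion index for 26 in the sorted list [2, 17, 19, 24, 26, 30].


List is sorted: [2, 17, 19, 24, 26, 30]
We need the leftmost position where 26 can be inserted, i.e. the first index whose element is >= 26 (or the end of the list if none is).
Binary search with low=0, high=6 (0-based indices):
  low=0, high=6, mid=3: a[3]=24 < 26, so low = 4
  low=4, high=6, mid=5: a[5]=30 >= 26, so high = 5
  low=4, high=5, mid=4: a[4]=26 >= 26, so high = 4
Now low = high = 4, so the insertion index is 4.
Final answer: 4


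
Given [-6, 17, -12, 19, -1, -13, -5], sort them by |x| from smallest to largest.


Compute absolute values:
  |-6| = 6
  |17| = 17
  |-12| = 12
  |19| = 19
  |-1| = 1
  |-13| = 13
  |-5| = 5
Absolute values in increasing order: 1 < 5 < 6 < 12 < 13 < 17 < 19
Listing the original numbers in that order gives the answer.
Final answer: [-1, -5, -6, -12, -13, 17, 19]


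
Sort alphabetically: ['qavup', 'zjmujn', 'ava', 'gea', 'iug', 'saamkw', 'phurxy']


Compare strings character by character (the first differing letter decides):
  'ava' < 'gea' since 'a' < 'g' at position 1
  'gea' < 'iug' since 'g' < 'i' at position 1
  'iug' < 'phurxy' since 'i' < 'p' at position 1
  'phurxy' < 'qavup' since 'p' < 'q' at position 1
  'qavup' < 'saamkw' since 'q' < 's' at position 1
  'saamkw' < 'zjmujn' since 's' < 'z' at position 1
Chaining these comparisons gives the alphabetical order.
Final answer: ['ava', 'gea', 'iug', 'phurxy', 'qavup', 'saamkw', 'zjmujn']


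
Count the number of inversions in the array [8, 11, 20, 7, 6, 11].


For each element, count the later elements that are smaller than it:
  8 (index 0): smaller elements after it = [7, 6] -> 2
  11 (index 1): smaller elements after it = [7, 6] -> 2
  20 (index 2): smaller elements after it = [7, 6, 11] -> 3
  7 (index 3): smaller elements after it = [6] -> 1
  6 (index 4): smaller elements after it = [] -> 0
Total inversions = 2 + 2 + 3 + 1 + 0 = 8
Final answer: 8


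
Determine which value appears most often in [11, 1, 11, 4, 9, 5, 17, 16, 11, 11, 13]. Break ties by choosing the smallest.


Count the frequency of each value:
  1 appears 1 time(s)
  4 appears 1 time(s)
  5 appears 1 time(s)
  9 appears 1 time(s)
  11 appears 4 time(s)
  13 appears 1 time(s)
  16 appears 1 time(s)
  17 appears 1 time(s)
Maximum frequency is 4.
Only 11 reaches that frequency, so it is the mode.
Final answer: 11


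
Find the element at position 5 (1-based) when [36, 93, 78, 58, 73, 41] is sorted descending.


Sort descending: [93, 78, 73, 58, 41, 36]
The 5th element (1-indexed) is at index 4.
Value = 41
Final answer: 41


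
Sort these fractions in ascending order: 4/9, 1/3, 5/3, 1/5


Convert to decimal for comparison:
  4/9 = 0.4444
  1/3 = 0.3333
  5/3 = 1.6667
  1/5 = 0.2
Decimals in increasing order: 0.2 < 0.3333 < 0.4444 < 1.6667
Writing each back as its fraction gives the sorted order.
Final answer: 1/5, 1/3, 4/9, 5/3


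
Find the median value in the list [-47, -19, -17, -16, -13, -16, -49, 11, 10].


First, sort the list: [-49, -47, -19, -17, -16, -16, -13, 10, 11]
The list has 9 elements (odd count).
The middle index is 4 (0-based), and the element there is -16.
Final answer: -16


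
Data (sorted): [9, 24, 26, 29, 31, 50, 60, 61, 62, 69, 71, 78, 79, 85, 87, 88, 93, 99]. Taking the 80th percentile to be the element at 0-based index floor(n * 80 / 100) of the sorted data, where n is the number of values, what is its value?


The dataset has n = 18 elements.
Index = floor(18 * 80 / 100) = floor(1440 / 100) = floor(14.4) = 14
Counting from index 0 in the sorted data, the element at index 14 is 87.
Final answer: 87


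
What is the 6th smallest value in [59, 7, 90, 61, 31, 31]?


Sort ascending: [7, 31, 31, 59, 61, 90]
The 6th element (1-indexed) is at index 5.
Value = 90
Final answer: 90


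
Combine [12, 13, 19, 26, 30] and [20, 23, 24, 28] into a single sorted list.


List A: [12, 13, 19, 26, 30]
List B: [20, 23, 24, 28]
Repeatedly compare the front elements and take the smaller:
  12 vs 20 -> take 12
  13 vs 20 -> take 13
  19 vs 20 -> take 19
  26 vs 20 -> take 20
  26 vs 23 -> take 23
  26 vs 24 -> take 24
  26 vs 28 -> take 26
  30 vs 28 -> take 28
  B is exhausted; append the rest of A: [30]
Final answer: [12, 13, 19, 20, 23, 24, 26, 28, 30]


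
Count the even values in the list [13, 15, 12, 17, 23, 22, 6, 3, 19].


Check each element:
  13 is odd
  15 is odd
  12 is even
  17 is odd
  23 is odd
  22 is even
  6 is even
  3 is odd
  19 is odd
Evens: [12, 22, 6]
Count of evens = 3
Final answer: 3


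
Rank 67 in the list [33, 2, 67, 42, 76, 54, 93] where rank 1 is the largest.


Sort descending: [93, 76, 67, 54, 42, 33, 2]
Find 67 in the sorted list.
67 is at position 3.
Final answer: 3


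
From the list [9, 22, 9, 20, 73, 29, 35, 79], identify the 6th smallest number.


Sort ascending: [9, 9, 20, 22, 29, 35, 73, 79]
The 6th element (1-indexed) is at index 5.
Value = 35
Final answer: 35


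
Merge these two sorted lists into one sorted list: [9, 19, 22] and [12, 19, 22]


List A: [9, 19, 22]
List B: [12, 19, 22]
Repeatedly compare the front elements and take the smaller:
  9 vs 12 -> take 9
  19 vs 12 -> take 12
  19 vs 19 -> take 19
  22 vs 19 -> take 19
  22 vs 22 -> take 22
  A is exhausted; append the rest of B: [22]
Final answer: [9, 12, 19, 19, 22, 22]


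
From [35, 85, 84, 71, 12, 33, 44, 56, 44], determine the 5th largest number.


Sort descending: [85, 84, 71, 56, 44, 44, 35, 33, 12]
The 5th element (1-indexed) is at index 4.
Value = 44
Final answer: 44


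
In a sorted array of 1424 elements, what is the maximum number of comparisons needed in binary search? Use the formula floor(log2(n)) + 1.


Binary search halves the search space each step.
Maximum comparisons = floor(log2(1424)) + 1
log2(1424) = 10.4757
floor(log2(1424)) = 10, so 10 + 1 = 11
Final answer: 11


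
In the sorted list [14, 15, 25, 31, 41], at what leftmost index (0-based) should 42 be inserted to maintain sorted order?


List is sorted: [14, 15, 25, 31, 41]
We need the leftmost position where 42 can be inserted, i.e. the first index whose element is >= 42 (or the end of the list if none is).
Binary search with low=0, high=5 (0-based indices):
  low=0, high=5, mid=2: a[2]=25 < 42, so low = 3
  low=3, high=5, mid=4: a[4]=41 < 42, so low = 5
Now low = high = 5, so the insertion index is 5.
Final answer: 5


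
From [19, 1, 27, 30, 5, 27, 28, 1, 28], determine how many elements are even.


Check each element:
  19 is odd
  1 is odd
  27 is odd
  30 is even
  5 is odd
  27 is odd
  28 is even
  1 is odd
  28 is even
Evens: [30, 28, 28]
Count of evens = 3
Final answer: 3


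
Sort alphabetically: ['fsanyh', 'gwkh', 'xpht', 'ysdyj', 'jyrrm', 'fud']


Compare strings character by character (the first differing letter decides):
  'fsanyh' < 'fud' since 's' < 'u' at position 2
  'fud' < 'gwkh' since 'f' < 'g' at position 1
  'gwkh' < 'jyrrm' since 'g' < 'j' at position 1
  'jyrrm' < 'xpht' since 'j' < 'x' at position 1
  'xpht' < 'ysdyj' since 'x' < 'y' at position 1
Chaining these comparisons gives the alphabetical order.
Final answer: ['fsanyh', 'fud', 'gwkh', 'jyrrm', 'xpht', 'ysdyj']


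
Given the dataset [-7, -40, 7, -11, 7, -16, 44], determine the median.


First, sort the list: [-40, -16, -11, -7, 7, 7, 44]
The list has 7 elements (odd count).
The middle index is 3 (0-based), and the element there is -7.
Final answer: -7


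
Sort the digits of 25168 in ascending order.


The number 25168 has digits: 2, 5, 1, 6, 8
Sorted: 1, 2, 5, 6, 8
Joining the sorted digits gives the result.
Final answer: 12568


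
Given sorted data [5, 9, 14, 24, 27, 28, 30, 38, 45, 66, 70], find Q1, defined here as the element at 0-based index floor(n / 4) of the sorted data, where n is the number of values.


The list has n = 11 elements.
Q1 index = floor(11 / 4) = floor(2.75) = 2
Counting from index 0 in the sorted data, the element at index 2 is 14.
Final answer: 14


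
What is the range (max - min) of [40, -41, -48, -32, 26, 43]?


Maximum value: 43
Minimum value: -48
Range = 43 - (-48) = 91
Final answer: 91


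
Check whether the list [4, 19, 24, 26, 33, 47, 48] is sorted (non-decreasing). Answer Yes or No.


Check consecutive pairs:
  4 <= 19? True
  19 <= 24? True
  24 <= 26? True
  26 <= 33? True
  33 <= 47? True
  47 <= 48? True
Every consecutive pair is in order, so the list is non-decreasing.
Final answer: Yes


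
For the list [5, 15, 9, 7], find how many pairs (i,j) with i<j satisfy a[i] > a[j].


For each element, count the later elements that are smaller than it:
  5 (index 0): smaller elements after it = [] -> 0
  15 (index 1): smaller elements after it = [9, 7] -> 2
  9 (index 2): smaller elements after it = [7] -> 1
Total inversions = 0 + 2 + 1 = 3
Final answer: 3


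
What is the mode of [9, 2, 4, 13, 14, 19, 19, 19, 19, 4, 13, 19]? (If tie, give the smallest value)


Count the frequency of each value:
  2 appears 1 time(s)
  4 appears 2 time(s)
  9 appears 1 time(s)
  13 appears 2 time(s)
  14 appears 1 time(s)
  19 appears 5 time(s)
Maximum frequency is 5.
Only 19 reaches that frequency, so it is the mode.
Final answer: 19


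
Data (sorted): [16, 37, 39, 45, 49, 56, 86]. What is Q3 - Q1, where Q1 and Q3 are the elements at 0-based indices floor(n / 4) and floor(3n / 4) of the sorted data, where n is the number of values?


The data has n = 7 elements.
Q1 index = floor(7 / 4) = floor(1.75) = 1; Q3 index = floor(3 * 7 / 4) = floor(5.25) = 5
Q1 = element at index 1 = 37
Q3 = element at index 5 = 56
IQR = 56 - 37 = 19
Final answer: 19


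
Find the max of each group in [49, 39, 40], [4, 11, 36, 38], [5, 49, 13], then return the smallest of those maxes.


Find max of each group:
  Group 1: [49, 39, 40] -> max = 49
  Group 2: [4, 11, 36, 38] -> max = 38
  Group 3: [5, 49, 13] -> max = 49
Maxes: [49, 38, 49]
Minimum of maxes = 38
Final answer: 38


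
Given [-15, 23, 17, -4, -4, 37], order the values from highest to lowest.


Original list: [-15, 23, 17, -4, -4, 37]
Repeatedly take the largest remaining element:
  Remaining [-15, 23, 17, -4, -4, 37] -> largest is 37
  Remaining [-15, 23, 17, -4, -4] -> largest is 23
  Remaining [-15, 17, -4, -4] -> largest is 17
  Remaining [-15, -4, -4] -> largest is -4
  Remaining [-15, -4] -> largest is -4
  Remaining [-15] -> largest is -15
Collecting the picks in order gives the descending list.
Final answer: [37, 23, 17, -4, -4, -15]
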